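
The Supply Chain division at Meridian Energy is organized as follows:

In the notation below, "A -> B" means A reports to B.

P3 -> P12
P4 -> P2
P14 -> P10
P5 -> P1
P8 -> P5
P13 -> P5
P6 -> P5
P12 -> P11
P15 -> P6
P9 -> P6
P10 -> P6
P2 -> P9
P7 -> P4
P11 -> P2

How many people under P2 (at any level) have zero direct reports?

2

The people in P2's organization with no one reporting to them are P7, P3. That is 2.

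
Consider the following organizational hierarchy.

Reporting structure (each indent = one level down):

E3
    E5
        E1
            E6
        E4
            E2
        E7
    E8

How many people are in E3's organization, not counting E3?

E3 directly manages E5, E8. Under E5: E7, E4, E2, E1, E6 (5). E8 has no reports. So E3's organization is 2 direct reports plus everyone under them: 6 + 1 = 7.

7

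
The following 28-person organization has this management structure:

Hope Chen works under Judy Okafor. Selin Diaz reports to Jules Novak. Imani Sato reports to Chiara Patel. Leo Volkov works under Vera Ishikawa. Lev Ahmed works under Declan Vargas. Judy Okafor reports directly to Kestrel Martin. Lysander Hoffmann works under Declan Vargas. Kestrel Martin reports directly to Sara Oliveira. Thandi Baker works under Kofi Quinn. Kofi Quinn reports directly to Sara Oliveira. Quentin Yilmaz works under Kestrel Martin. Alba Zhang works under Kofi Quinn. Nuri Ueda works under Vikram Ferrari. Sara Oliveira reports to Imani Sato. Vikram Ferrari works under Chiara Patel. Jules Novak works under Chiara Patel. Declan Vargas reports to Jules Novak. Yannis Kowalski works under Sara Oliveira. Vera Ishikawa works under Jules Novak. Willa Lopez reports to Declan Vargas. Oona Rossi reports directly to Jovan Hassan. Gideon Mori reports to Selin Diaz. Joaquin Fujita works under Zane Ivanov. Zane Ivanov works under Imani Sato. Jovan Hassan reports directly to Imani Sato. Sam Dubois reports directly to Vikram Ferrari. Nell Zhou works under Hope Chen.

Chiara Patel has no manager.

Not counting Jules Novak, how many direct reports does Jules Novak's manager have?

2

Jules Novak reports to Chiara Patel. Chiara Patel's other direct reports are Vikram Ferrari, Imani Sato — 2 peers.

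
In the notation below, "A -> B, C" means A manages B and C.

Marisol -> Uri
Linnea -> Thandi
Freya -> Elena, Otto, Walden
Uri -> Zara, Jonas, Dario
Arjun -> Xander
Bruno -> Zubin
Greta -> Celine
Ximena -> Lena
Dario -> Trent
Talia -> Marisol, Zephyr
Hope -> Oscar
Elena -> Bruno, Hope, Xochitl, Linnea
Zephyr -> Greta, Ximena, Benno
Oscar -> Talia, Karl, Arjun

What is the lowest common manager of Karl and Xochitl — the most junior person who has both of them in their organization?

Karl's chain of managers is Oscar, Hope, Elena, Freya. Xochitl's chain of managers is Elena, Freya. The first manager that appears in both chains is Elena.

Elena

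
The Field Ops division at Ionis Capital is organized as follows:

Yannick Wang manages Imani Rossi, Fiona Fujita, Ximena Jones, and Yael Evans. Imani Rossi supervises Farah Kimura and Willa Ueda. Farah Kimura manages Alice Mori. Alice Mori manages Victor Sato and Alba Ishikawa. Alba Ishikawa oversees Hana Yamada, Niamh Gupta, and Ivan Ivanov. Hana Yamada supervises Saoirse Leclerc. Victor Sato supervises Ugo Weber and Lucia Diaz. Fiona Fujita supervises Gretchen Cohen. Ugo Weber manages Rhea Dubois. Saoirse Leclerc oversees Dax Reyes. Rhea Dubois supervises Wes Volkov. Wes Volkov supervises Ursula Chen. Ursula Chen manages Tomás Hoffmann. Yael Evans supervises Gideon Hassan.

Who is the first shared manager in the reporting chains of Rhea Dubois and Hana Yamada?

Alice Mori

Rhea Dubois's chain of managers is Ugo Weber, Victor Sato, Alice Mori, Farah Kimura, Imani Rossi, Yannick Wang. Hana Yamada's chain of managers is Alba Ishikawa, Alice Mori, Farah Kimura, Imani Rossi, Yannick Wang. The first manager that appears in both chains is Alice Mori.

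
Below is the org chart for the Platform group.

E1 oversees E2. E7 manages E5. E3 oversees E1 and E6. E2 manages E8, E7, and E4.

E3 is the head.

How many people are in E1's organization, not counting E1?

E1 directly manages E2. Under E2: E4, E7, E5, E8 (4). That's 5 in total.

5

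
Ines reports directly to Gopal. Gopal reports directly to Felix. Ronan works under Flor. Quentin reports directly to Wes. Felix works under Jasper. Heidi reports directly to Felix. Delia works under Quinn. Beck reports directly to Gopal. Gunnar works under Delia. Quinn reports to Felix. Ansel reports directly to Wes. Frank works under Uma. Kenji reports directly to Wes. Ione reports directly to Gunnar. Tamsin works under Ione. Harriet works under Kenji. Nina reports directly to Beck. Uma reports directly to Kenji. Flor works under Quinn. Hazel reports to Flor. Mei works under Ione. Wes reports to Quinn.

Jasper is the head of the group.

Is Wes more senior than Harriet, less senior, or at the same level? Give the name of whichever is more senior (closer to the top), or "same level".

Wes

Wes is 3 levels below Jasper; Harriet is 5. Wes is higher.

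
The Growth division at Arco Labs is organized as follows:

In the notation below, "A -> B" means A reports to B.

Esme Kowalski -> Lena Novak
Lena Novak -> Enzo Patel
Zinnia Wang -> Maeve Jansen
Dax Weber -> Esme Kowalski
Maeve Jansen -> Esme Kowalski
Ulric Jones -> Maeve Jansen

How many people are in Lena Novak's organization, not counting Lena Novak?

Lena Novak directly manages Esme Kowalski. Under Esme Kowalski: Dax Weber, Maeve Jansen, Ulric Jones, Zinnia Wang (4). That's 5 in total.

5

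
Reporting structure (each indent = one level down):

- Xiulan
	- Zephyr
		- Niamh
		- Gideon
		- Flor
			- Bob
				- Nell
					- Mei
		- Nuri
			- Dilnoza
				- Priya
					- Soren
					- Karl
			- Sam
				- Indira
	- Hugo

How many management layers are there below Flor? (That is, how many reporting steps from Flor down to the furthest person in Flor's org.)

The longest chain under Flor runs Flor → Bob → Nell → Mei, which is 3 levels below Flor.

3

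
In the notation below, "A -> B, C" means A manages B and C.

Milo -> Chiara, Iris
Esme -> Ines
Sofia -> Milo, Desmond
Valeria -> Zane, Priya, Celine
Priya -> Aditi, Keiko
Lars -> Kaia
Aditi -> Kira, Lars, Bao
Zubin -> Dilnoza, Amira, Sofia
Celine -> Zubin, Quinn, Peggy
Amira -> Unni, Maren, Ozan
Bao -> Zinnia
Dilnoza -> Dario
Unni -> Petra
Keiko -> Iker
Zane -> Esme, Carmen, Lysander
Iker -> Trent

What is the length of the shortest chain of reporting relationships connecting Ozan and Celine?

Ozan is in Celine's organization: the chain from Ozan up to Celine is Ozan → Amira → Zubin → Celine, which is 3 links.

3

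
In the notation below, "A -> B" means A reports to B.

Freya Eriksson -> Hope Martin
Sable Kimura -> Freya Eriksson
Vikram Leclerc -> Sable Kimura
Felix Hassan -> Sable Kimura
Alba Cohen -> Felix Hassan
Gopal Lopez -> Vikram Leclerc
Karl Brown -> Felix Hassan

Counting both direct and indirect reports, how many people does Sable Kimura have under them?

5

Sable Kimura directly manages Vikram Leclerc, Felix Hassan. Under Vikram Leclerc: Gopal Lopez (1). Under Felix Hassan: Karl Brown, Alba Cohen (2). So Sable Kimura's organization is 2 direct reports plus everyone under them: 2 + 3 = 5.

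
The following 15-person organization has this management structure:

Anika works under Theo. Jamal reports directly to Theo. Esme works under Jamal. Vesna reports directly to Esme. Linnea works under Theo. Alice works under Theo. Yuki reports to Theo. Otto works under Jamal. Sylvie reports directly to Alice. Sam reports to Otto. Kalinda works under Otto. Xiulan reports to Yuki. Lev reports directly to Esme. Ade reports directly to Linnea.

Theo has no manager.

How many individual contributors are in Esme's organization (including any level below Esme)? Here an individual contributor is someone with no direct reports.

2

The people in Esme's organization with no one reporting to them are Lev, Vesna. That is 2.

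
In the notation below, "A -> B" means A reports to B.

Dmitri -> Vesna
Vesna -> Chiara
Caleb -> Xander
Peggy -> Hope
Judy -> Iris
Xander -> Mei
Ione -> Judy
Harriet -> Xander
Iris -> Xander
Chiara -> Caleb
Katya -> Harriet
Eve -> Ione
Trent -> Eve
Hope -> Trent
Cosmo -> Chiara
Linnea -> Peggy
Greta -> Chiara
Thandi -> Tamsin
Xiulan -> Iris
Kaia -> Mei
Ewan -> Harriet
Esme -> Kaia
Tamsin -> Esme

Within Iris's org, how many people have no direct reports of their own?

The people in Iris's organization with no one reporting to them are Linnea, Xiulan. That is 2.

2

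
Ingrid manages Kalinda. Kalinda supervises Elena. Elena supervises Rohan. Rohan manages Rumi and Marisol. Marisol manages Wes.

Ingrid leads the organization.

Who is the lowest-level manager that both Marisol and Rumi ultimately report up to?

Rohan

Marisol's chain of managers is Rohan, Elena, Kalinda, Ingrid. Rumi's chain of managers is Rohan, Elena, Kalinda, Ingrid. The first manager that appears in both chains is Rohan.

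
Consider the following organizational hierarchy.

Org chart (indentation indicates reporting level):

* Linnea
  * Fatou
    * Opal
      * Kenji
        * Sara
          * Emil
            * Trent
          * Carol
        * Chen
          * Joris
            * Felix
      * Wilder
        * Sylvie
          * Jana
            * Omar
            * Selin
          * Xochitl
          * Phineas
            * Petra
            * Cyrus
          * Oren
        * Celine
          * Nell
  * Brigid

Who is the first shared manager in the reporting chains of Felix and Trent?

Felix's chain of managers is Joris, Chen, Kenji, Opal, Fatou, Linnea. Trent's chain of managers is Emil, Sara, Kenji, Opal, Fatou, Linnea. The first manager that appears in both chains is Kenji.

Kenji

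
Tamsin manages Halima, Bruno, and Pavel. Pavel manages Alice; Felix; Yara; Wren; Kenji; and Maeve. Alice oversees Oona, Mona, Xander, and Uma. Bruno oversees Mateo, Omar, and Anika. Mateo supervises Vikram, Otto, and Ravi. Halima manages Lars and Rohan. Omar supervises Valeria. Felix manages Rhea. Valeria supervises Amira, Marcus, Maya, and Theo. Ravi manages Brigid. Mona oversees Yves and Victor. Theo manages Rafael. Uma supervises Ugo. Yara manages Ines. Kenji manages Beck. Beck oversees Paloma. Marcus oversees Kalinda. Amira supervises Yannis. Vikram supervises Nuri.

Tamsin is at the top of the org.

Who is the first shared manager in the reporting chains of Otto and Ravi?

Otto's chain of managers is Mateo, Bruno, Tamsin. Ravi's chain of managers is Mateo, Bruno, Tamsin. The first manager that appears in both chains is Mateo.

Mateo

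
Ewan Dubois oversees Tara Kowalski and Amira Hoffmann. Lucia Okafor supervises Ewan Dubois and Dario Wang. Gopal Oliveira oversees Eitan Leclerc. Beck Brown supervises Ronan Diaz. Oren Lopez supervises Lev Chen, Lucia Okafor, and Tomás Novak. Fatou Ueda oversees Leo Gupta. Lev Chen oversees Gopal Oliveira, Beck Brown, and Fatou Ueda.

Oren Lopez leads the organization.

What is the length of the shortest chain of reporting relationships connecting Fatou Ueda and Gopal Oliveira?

Fatou Ueda is 1 level below Lev Chen, and Gopal Oliveira is 1 level below Lev Chen (their lowest common manager). The shortest path runs up from Fatou Ueda to Lev Chen and back down to Gopal Oliveira: 1 + 1 = 2 links.

2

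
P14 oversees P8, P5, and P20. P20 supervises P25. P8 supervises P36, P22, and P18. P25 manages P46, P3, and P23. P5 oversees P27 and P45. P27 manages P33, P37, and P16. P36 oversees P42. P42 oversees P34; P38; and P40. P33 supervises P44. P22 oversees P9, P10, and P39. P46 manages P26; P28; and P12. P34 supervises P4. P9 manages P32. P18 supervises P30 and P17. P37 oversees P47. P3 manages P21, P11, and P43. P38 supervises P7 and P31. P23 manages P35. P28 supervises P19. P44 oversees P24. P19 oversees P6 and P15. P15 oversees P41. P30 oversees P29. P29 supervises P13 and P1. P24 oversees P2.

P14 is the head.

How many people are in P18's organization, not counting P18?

5

P18 directly manages P30, P17. Under P30: P29, P13, P1 (3). P17 has no reports. So P18's organization is 2 direct reports plus everyone under them: 4 + 1 = 5.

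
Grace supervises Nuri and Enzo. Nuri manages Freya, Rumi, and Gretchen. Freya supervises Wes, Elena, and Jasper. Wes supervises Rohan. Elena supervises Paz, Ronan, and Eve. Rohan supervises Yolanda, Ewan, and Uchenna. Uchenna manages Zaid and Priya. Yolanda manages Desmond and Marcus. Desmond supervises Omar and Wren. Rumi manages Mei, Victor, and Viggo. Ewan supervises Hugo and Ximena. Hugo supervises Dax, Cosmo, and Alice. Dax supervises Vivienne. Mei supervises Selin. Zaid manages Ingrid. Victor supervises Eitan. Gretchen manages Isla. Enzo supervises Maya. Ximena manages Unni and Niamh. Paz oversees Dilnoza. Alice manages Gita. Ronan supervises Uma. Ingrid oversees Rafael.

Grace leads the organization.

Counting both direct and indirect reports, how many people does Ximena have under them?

2

Ximena directly manages Unni, Niamh. Unni has no reports. Niamh has no reports. So Ximena's organization is 2 direct reports plus everyone under them: 1 + 1 = 2.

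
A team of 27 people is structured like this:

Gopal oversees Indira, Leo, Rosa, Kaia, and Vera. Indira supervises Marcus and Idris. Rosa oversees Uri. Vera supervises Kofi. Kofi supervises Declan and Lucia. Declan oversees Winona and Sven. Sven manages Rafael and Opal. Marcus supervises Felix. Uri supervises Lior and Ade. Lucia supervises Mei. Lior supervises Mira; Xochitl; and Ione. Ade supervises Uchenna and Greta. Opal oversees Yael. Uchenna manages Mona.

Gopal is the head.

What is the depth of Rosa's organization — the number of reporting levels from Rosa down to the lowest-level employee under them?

4

The longest chain under Rosa runs Rosa → Uri → Ade → Uchenna → Mona, which is 4 levels below Rosa.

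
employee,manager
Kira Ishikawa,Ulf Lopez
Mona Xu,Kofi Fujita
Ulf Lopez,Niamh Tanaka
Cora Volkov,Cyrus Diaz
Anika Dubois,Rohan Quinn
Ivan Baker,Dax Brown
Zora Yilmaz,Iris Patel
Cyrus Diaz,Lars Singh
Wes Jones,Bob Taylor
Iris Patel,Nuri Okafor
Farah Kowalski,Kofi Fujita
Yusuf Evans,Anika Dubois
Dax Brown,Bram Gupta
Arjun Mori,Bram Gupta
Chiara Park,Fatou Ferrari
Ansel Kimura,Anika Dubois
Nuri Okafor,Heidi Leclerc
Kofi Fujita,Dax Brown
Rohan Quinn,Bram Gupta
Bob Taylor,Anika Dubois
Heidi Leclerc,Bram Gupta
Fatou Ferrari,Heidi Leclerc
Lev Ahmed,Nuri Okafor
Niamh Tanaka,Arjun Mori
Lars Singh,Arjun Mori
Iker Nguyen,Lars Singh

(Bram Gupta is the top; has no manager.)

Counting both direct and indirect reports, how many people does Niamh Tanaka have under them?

2

Niamh Tanaka directly manages Ulf Lopez. Under Ulf Lopez: Kira Ishikawa (1). That's 2 in total.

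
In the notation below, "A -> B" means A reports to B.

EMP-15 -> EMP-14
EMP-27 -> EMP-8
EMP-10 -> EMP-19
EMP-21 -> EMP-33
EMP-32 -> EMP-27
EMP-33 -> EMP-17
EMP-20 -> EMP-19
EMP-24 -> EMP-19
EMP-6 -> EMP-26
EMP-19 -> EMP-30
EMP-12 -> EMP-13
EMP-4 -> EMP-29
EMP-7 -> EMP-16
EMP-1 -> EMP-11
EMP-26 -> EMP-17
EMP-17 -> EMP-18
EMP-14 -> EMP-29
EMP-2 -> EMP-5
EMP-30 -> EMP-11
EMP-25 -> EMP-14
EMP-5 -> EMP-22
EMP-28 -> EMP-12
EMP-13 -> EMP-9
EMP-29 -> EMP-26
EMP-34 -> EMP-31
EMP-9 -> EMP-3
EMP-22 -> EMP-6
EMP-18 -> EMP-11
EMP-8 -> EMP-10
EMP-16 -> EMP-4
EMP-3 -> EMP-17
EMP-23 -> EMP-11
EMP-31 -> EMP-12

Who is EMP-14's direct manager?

EMP-29

EMP-14 reports directly to EMP-29.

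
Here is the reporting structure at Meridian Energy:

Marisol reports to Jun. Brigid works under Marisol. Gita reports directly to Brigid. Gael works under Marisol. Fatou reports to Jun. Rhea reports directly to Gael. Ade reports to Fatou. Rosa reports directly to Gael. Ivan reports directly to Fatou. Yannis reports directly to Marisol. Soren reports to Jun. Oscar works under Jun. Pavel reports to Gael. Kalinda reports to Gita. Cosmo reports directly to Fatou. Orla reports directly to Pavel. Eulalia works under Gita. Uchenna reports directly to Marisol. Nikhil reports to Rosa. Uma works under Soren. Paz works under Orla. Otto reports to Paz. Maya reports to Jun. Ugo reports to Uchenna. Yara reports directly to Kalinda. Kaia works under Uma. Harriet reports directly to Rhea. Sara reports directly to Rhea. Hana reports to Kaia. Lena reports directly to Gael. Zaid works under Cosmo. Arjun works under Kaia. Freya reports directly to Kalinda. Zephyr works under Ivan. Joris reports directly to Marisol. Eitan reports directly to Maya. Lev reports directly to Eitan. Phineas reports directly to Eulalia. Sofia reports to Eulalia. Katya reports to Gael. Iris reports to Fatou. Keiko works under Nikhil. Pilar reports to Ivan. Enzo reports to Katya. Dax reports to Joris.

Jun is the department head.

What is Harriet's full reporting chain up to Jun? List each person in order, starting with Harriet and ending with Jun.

Harriet reports to Rhea. Rhea reports to Gael. Gael reports to Marisol. Marisol reports to Jun. Jun is at the top.

Harriet -> Rhea -> Gael -> Marisol -> Jun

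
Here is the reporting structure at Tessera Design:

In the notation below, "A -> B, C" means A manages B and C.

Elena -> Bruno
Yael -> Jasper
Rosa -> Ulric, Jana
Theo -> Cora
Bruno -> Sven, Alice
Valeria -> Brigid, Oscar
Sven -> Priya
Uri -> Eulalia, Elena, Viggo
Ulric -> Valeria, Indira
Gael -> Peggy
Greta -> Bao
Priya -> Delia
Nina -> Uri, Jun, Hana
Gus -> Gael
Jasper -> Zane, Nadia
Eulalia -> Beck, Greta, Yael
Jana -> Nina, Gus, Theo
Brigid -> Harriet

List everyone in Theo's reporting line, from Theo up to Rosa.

Theo reports to Jana. Jana reports to Rosa. Rosa is at the top.

Theo -> Jana -> Rosa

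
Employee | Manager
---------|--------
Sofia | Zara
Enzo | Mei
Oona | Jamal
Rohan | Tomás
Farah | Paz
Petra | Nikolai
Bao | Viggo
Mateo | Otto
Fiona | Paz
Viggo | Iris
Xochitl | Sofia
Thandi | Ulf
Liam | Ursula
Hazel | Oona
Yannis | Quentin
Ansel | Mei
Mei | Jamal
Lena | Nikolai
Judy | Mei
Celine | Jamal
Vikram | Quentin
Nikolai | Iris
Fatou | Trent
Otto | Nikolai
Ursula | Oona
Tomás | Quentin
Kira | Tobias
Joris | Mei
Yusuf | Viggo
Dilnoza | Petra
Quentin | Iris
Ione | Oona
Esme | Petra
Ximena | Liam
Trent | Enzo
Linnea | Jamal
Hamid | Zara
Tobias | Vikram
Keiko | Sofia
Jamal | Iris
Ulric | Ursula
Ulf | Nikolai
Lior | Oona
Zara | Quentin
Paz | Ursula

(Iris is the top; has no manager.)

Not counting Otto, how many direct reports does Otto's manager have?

3

Otto reports to Nikolai. Nikolai's other direct reports are Lena, Petra, Ulf — 3 peers.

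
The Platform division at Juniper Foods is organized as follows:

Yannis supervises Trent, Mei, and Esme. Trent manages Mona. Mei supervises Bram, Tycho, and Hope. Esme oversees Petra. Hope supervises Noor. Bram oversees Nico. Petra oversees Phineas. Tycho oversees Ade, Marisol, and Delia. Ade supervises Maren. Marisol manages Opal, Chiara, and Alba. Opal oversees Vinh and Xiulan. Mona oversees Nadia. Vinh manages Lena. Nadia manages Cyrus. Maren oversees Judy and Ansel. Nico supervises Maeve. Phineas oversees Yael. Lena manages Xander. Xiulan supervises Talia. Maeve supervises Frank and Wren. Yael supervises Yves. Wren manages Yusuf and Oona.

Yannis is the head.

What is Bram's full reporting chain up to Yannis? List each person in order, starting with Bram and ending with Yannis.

Bram -> Mei -> Yannis

Bram reports to Mei. Mei reports to Yannis. Yannis is at the top.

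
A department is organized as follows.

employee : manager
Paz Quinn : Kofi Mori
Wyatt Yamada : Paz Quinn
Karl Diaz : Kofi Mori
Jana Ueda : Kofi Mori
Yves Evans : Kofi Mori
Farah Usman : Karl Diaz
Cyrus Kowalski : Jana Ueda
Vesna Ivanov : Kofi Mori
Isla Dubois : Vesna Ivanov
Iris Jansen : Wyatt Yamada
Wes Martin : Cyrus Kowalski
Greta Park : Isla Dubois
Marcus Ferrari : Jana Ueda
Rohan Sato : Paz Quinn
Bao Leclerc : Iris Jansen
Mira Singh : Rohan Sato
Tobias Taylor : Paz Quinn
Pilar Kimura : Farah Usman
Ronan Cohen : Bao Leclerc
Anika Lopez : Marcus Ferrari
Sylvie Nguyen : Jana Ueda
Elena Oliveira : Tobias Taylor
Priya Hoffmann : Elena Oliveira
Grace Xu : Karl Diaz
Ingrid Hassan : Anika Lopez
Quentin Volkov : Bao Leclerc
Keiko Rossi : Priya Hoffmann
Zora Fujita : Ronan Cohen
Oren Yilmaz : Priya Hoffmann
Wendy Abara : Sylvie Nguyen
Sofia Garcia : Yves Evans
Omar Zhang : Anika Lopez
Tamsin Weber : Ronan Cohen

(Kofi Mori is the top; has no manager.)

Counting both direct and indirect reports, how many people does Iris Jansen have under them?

5

Iris Jansen directly manages Bao Leclerc. Under Bao Leclerc: Quentin Volkov, Ronan Cohen, Tamsin Weber, Zora Fujita (4). That's 5 in total.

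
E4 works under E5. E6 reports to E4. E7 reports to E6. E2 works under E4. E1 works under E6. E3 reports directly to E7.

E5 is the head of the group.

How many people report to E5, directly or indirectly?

E5 directly manages E4. Under E4: E2, E6, E1, E7, E3 (5). That's 6 in total.

6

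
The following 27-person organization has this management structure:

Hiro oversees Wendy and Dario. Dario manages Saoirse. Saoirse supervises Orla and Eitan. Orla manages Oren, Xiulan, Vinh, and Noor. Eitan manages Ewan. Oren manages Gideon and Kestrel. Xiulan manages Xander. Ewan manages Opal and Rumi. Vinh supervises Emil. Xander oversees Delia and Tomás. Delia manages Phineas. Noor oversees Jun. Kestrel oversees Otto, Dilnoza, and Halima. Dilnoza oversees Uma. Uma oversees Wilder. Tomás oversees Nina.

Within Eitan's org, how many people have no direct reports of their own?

The people in Eitan's organization with no one reporting to them are Rumi, Opal. That is 2.

2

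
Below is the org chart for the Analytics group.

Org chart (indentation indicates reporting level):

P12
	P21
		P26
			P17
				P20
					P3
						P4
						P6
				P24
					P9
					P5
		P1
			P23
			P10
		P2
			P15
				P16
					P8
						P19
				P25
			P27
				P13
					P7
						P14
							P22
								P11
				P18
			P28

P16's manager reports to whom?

P2

P16 reports to P15, and P15 reports to P2. So P16's skip-level manager is P2.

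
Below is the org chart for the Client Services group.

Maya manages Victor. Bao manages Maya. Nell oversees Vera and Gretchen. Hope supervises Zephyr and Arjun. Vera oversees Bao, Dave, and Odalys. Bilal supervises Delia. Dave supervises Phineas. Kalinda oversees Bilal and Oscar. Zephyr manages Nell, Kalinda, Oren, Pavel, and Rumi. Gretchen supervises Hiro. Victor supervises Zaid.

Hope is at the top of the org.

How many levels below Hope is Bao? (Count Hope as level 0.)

Chain from Bao up to Hope: Bao → Vera → Nell → Zephyr → Hope. That is 4 steps up, so Bao is 4 levels below Hope.

4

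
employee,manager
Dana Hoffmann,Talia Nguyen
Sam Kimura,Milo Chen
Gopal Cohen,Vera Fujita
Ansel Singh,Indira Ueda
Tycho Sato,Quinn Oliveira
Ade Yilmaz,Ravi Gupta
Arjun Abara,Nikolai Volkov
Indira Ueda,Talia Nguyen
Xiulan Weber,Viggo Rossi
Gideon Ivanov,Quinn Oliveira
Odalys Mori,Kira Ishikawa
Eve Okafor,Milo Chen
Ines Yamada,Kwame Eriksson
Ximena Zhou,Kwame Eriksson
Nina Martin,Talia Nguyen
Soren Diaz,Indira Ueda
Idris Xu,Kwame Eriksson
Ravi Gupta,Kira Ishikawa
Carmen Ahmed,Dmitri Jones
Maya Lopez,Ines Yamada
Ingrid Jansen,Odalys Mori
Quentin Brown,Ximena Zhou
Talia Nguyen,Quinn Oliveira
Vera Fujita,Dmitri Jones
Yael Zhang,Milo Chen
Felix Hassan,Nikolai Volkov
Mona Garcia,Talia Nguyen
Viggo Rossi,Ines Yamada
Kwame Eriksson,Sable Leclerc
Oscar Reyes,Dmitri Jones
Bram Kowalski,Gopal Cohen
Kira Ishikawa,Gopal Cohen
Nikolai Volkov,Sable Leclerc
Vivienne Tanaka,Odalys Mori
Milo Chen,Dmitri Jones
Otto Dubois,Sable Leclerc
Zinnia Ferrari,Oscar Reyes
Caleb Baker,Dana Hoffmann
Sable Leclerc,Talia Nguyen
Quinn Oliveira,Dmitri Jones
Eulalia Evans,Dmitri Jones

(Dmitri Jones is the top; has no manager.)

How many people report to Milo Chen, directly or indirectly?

3

Milo Chen directly manages Sam Kimura, Yael Zhang, Eve Okafor. Sam Kimura has no reports. Yael Zhang has no reports. Eve Okafor has no reports. So Milo Chen's organization is 3 direct reports plus everyone under them: 1 + 1 + 1 = 3.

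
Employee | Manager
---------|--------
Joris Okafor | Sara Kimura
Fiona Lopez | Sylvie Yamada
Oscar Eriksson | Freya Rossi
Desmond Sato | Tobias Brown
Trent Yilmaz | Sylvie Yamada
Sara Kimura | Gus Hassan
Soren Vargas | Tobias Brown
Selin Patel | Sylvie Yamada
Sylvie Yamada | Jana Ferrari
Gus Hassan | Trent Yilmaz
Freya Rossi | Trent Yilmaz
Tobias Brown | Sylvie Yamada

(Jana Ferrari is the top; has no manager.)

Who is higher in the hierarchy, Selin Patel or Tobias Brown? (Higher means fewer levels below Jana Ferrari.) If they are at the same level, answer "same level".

same level

Both Selin Patel and Tobias Brown are 2 levels below Jana Ferrari.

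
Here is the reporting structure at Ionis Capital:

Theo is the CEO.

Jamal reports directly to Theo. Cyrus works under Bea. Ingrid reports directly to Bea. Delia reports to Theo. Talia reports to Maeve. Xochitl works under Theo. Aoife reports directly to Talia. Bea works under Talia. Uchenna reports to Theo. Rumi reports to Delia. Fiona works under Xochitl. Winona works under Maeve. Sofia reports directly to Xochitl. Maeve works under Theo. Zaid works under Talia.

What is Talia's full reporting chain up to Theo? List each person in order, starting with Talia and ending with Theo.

Talia -> Maeve -> Theo

Talia reports to Maeve. Maeve reports to Theo. Theo is at the top.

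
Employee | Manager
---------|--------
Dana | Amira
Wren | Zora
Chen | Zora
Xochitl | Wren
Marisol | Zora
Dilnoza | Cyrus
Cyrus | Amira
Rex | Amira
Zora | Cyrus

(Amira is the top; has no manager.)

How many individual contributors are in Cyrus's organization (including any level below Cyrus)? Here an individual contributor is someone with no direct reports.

4

The people in Cyrus's organization with no one reporting to them are Dilnoza, Chen, Marisol, Xochitl. That is 4.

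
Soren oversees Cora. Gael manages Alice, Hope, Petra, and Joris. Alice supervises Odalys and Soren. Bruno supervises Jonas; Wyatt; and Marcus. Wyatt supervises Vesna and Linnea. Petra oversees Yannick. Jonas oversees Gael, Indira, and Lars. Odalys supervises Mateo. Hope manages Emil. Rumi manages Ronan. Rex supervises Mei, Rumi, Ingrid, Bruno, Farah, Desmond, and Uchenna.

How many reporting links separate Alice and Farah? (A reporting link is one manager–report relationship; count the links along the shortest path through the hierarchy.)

Alice is 4 levels below Rex, and Farah is 1 level below Rex (their lowest common manager). The shortest path runs up from Alice to Rex and back down to Farah: 4 + 1 = 5 links.

5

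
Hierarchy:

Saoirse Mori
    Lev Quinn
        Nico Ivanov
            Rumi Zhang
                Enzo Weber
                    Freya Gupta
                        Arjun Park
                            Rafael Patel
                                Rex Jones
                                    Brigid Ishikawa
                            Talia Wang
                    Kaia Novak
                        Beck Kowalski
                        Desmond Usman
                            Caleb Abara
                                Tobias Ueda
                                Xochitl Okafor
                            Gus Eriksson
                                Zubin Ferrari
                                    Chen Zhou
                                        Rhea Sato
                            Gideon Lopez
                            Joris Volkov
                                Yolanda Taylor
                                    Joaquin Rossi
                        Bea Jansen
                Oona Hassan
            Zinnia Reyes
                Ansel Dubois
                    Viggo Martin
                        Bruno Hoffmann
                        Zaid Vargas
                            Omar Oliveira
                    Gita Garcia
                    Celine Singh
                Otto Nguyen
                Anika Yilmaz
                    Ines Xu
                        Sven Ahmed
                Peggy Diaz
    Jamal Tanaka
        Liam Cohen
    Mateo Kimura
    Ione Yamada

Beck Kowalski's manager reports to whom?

Enzo Weber

Beck Kowalski reports to Kaia Novak, and Kaia Novak reports to Enzo Weber. So Beck Kowalski's skip-level manager is Enzo Weber.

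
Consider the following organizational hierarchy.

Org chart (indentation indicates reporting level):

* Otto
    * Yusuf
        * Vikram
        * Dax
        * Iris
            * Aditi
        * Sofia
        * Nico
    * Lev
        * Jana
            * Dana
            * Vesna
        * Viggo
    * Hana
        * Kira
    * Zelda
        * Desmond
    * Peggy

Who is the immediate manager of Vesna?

Vesna reports directly to Jana.

Jana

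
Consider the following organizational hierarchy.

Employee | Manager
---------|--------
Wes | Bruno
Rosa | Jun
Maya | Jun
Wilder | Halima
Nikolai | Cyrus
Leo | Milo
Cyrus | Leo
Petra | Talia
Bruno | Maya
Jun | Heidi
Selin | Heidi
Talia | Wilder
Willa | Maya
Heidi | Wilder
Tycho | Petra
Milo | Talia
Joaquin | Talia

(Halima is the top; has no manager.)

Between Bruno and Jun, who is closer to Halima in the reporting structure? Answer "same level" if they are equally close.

Jun

Bruno is 5 levels below Halima; Jun is 3. Jun is higher.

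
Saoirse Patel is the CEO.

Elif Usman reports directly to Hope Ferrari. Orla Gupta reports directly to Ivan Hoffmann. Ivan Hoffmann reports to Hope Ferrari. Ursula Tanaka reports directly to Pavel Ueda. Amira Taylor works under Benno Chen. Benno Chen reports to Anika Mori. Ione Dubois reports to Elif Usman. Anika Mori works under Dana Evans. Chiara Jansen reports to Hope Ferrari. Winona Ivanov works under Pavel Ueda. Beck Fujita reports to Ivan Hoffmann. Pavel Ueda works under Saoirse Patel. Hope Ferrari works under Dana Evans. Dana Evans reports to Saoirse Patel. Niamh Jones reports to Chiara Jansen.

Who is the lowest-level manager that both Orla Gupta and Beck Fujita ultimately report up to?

Ivan Hoffmann

Orla Gupta's chain of managers is Ivan Hoffmann, Hope Ferrari, Dana Evans, Saoirse Patel. Beck Fujita's chain of managers is Ivan Hoffmann, Hope Ferrari, Dana Evans, Saoirse Patel. The first manager that appears in both chains is Ivan Hoffmann.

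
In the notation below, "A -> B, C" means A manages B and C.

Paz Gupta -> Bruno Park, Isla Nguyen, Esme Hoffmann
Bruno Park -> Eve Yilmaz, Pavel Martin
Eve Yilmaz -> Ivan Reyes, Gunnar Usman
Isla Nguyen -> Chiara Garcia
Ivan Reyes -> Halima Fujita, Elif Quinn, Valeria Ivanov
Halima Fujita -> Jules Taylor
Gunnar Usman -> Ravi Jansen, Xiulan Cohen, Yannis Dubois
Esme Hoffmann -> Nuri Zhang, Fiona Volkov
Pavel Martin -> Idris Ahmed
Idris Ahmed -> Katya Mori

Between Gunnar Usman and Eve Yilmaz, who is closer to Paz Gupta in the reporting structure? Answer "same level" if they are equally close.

Gunnar Usman is 3 levels below Paz Gupta; Eve Yilmaz is 2. Eve Yilmaz is higher.

Eve Yilmaz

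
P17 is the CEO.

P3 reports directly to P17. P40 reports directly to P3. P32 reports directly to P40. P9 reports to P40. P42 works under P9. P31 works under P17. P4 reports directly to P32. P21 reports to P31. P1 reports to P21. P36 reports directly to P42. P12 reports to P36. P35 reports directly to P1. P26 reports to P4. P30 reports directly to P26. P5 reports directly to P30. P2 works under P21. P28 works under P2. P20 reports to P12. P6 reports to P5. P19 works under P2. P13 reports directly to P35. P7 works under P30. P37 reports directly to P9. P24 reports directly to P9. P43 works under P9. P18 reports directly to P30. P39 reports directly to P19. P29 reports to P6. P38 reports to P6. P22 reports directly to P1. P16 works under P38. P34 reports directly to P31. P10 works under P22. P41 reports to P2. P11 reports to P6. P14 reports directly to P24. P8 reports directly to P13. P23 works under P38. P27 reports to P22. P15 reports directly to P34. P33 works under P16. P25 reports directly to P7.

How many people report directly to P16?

1

P16 directly manages P33. That is 1 direct report.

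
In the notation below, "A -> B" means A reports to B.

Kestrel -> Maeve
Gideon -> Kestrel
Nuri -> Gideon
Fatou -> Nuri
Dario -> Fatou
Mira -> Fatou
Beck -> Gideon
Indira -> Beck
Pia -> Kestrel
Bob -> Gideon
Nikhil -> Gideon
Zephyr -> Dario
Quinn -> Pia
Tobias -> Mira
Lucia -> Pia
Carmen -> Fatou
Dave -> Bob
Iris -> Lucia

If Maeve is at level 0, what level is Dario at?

Chain from Dario up to Maeve: Dario → Fatou → Nuri → Gideon → Kestrel → Maeve. That is 5 steps up, so Dario is 5 levels below Maeve.

5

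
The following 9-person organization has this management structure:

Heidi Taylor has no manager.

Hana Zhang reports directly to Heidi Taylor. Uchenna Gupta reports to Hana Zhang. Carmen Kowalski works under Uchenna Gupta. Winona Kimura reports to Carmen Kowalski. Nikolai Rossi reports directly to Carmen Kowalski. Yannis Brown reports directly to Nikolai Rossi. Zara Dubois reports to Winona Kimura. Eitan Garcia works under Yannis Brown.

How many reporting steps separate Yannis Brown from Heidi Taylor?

Chain from Yannis Brown up to Heidi Taylor: Yannis Brown → Nikolai Rossi → Carmen Kowalski → Uchenna Gupta → Hana Zhang → Heidi Taylor. That is 5 steps up, so Yannis Brown is 5 levels below Heidi Taylor.

5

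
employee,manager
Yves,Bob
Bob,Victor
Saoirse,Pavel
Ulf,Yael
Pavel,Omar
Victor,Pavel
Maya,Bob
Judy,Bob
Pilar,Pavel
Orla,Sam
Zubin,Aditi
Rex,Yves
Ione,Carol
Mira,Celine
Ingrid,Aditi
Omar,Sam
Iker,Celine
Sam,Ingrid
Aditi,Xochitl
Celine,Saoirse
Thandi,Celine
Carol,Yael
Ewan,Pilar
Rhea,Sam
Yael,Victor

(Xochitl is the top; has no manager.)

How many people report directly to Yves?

1

Yves directly manages Rex. That is 1 direct report.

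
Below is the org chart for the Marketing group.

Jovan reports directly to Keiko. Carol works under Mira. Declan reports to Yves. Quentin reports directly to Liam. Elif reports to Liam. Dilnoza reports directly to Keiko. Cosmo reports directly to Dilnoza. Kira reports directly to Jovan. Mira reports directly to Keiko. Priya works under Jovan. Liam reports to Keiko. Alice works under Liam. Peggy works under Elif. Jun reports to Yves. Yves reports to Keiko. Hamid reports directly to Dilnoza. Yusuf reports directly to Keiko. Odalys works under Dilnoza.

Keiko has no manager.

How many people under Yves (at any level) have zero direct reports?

The people in Yves's organization with no one reporting to them are Jun, Declan. That is 2.

2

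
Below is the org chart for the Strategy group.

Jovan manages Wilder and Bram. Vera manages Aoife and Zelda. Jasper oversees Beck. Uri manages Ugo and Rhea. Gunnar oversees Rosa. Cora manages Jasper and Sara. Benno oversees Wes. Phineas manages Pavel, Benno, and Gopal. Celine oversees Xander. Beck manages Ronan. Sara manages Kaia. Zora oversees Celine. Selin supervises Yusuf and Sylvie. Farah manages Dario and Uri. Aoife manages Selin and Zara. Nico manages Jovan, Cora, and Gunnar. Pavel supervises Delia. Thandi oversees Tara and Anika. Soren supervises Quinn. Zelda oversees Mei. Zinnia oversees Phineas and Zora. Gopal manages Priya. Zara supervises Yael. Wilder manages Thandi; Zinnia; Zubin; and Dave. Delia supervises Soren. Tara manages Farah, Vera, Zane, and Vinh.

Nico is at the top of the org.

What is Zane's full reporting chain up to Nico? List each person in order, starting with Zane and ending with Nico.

Zane -> Tara -> Thandi -> Wilder -> Jovan -> Nico

Zane reports to Tara. Tara reports to Thandi. Thandi reports to Wilder. Wilder reports to Jovan. Jovan reports to Nico. Nico is at the top.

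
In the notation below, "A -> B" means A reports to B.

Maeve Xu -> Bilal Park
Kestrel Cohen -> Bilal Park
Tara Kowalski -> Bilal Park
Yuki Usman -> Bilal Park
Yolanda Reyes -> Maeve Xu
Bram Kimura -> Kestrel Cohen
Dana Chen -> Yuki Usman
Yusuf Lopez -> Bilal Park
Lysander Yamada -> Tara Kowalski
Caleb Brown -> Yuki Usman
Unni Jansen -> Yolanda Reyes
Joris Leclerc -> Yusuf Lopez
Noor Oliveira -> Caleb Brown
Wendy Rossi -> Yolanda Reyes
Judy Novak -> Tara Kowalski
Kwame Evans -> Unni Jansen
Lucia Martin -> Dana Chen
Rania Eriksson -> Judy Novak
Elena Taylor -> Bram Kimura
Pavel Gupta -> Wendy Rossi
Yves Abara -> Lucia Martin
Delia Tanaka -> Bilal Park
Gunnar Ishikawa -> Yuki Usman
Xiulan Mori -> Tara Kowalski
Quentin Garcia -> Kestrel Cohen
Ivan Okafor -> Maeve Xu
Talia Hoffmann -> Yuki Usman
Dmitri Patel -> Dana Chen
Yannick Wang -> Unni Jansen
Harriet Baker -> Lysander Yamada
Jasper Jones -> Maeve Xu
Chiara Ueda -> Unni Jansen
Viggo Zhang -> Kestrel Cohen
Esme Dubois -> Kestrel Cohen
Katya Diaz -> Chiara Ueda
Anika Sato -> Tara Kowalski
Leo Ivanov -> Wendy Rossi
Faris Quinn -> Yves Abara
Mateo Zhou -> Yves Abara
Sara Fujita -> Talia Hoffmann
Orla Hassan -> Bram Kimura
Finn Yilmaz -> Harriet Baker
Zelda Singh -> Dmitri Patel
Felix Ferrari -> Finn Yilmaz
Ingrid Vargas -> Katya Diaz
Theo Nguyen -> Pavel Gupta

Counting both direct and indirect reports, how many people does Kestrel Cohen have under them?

6

Kestrel Cohen directly manages Bram Kimura, Quentin Garcia, Viggo Zhang, Esme Dubois. Under Bram Kimura: Orla Hassan, Elena Taylor (2). Quentin Garcia has no reports. Viggo Zhang has no reports. Esme Dubois has no reports. So Kestrel Cohen's organization is 4 direct reports plus everyone under them: 3 + 1 + 1 + 1 = 6.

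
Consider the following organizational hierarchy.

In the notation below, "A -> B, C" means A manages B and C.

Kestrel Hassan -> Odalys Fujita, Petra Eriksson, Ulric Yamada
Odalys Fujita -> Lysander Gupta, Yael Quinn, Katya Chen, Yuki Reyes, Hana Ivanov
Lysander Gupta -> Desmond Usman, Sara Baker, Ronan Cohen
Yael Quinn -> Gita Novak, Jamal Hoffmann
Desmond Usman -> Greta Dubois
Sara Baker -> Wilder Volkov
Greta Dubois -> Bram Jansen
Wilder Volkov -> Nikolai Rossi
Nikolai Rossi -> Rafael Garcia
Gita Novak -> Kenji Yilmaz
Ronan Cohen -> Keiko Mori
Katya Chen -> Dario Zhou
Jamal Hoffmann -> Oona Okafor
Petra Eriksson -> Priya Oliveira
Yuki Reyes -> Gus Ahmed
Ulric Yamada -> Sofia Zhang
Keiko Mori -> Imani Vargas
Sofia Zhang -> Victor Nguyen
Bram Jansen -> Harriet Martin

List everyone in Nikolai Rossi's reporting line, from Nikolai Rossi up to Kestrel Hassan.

Nikolai Rossi -> Wilder Volkov -> Sara Baker -> Lysander Gupta -> Odalys Fujita -> Kestrel Hassan

Nikolai Rossi reports to Wilder Volkov. Wilder Volkov reports to Sara Baker. Sara Baker reports to Lysander Gupta. Lysander Gupta reports to Odalys Fujita. Odalys Fujita reports to Kestrel Hassan. Kestrel Hassan is at the top.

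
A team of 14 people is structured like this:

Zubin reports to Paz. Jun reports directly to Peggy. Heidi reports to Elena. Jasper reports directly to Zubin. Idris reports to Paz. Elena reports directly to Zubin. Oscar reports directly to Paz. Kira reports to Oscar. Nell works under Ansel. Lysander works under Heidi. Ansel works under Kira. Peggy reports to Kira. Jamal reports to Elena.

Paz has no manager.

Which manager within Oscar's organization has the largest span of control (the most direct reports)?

Kira

Direct-report counts within Oscar's organization: Oscar has 1; Kira has 2; Peggy has 1; Ansel has 1. The largest is 2, held by Kira.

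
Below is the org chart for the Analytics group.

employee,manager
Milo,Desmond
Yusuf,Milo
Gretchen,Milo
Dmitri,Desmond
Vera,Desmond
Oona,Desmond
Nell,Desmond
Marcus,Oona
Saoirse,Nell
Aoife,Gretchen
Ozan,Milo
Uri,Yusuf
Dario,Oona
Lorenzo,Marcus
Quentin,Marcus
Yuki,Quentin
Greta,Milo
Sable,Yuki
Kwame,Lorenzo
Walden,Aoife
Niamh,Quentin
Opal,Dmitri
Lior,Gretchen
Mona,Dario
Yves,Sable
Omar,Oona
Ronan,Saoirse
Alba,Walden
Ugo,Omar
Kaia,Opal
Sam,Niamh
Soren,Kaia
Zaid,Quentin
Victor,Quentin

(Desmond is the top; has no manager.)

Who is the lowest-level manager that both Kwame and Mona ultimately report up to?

Oona

Kwame's chain of managers is Lorenzo, Marcus, Oona, Desmond. Mona's chain of managers is Dario, Oona, Desmond. The first manager that appears in both chains is Oona.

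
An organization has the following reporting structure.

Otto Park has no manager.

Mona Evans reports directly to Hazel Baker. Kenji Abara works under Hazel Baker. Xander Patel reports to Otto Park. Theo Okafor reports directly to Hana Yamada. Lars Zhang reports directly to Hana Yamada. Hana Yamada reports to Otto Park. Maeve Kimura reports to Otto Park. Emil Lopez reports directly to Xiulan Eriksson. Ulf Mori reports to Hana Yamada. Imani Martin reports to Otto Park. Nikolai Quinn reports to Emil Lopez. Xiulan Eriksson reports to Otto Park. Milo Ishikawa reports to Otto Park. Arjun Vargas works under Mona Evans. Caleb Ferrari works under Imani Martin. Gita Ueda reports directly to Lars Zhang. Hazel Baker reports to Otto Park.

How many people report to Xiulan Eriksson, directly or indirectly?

2

Xiulan Eriksson directly manages Emil Lopez. Under Emil Lopez: Nikolai Quinn (1). That's 2 in total.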